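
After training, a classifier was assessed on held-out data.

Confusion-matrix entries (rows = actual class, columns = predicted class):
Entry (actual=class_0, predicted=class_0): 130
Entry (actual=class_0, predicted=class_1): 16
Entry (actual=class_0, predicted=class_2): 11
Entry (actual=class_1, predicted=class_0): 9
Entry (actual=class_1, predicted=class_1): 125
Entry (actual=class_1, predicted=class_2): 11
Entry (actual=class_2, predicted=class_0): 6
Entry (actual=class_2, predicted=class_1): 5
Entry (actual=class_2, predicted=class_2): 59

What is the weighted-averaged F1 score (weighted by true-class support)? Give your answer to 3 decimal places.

0.845

Per-class F1 score (2·TP/(2·TP+FP+FN)):
  class_0: TP=130, FP=9+6=15, FN=16+11=27 → 260/302 = 0.8609
  class_1: TP=125, FP=16+5=21, FN=9+11=20 → 250/291 = 0.8591
  class_2: TP=59, FP=11+11=22, FN=6+5=11 → 118/151 = 0.7815
Weighted-F1 score = Σ (supportᵢ/N)·F1 scoreᵢ with N=372: (157/372)·0.8609 + (145/372)·0.8591 + (70/372)·0.7815 = 0.845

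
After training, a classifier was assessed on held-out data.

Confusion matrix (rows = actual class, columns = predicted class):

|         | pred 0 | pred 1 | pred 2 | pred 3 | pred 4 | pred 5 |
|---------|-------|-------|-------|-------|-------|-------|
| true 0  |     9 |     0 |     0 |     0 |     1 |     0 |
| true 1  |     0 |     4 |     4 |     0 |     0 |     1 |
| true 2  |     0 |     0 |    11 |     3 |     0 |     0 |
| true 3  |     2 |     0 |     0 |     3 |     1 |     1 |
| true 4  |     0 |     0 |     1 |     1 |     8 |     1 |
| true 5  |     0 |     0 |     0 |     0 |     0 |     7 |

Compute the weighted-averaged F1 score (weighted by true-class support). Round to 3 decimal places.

0.716

Per-class F1 score (2·TP/(2·TP+FP+FN)):
  0: TP=9, FP=0+0+2+0+0=2, FN=0+0+0+1+0=1 → 18/21 = 0.8571
  1: TP=4, FP=0+0+0+0+0=0, FN=0+4+0+0+1=5 → 8/13 = 0.6154
  2: TP=11, FP=0+4+0+1+0=5, FN=0+0+3+0+0=3 → 22/30 = 0.7333
  3: TP=3, FP=0+0+3+1+0=4, FN=2+0+0+1+1=4 → 6/14 = 0.4286
  4: TP=8, FP=1+0+0+1+0=2, FN=0+0+1+1+1=3 → 16/21 = 0.7619
  5: TP=7, FP=0+1+0+1+1=3, FN=0+0+0+0+0=0 → 14/17 = 0.8235
Weighted-F1 score = Σ (supportᵢ/N)·F1 scoreᵢ with N=58: (10/58)·0.8571 + (9/58)·0.6154 + (14/58)·0.7333 + (7/58)·0.4286 + (11/58)·0.7619 + (7/58)·0.8235 = 0.716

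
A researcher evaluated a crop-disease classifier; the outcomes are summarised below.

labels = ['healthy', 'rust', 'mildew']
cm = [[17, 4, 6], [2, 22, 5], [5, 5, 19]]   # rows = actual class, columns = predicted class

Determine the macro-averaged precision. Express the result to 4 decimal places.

0.6838

Per-class precision (TP/(TP+FP)):
  healthy: TP=17, FP=2+5=7 → 17/24 = 0.70833
  rust: TP=22, FP=4+5=9 → 22/31 = 0.70968
  mildew: TP=19, FP=6+5=11 → 19/30 = 0.63333
Macro-precision = mean = (0.70833 + 0.70968 + 0.63333) / 3 = 0.6838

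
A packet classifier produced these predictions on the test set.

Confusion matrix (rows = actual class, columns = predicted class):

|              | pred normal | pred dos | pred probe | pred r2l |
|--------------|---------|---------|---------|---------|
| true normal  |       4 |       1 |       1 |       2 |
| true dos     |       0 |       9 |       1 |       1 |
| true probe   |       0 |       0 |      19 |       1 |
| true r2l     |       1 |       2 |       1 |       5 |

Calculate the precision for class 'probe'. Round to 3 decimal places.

Treat 'probe' as positive and all other classes as negative.
precision = TP/(TP+FP).
probe: TP=19, FP=1+1+1=3 → 19/22 = 0.8636

0.864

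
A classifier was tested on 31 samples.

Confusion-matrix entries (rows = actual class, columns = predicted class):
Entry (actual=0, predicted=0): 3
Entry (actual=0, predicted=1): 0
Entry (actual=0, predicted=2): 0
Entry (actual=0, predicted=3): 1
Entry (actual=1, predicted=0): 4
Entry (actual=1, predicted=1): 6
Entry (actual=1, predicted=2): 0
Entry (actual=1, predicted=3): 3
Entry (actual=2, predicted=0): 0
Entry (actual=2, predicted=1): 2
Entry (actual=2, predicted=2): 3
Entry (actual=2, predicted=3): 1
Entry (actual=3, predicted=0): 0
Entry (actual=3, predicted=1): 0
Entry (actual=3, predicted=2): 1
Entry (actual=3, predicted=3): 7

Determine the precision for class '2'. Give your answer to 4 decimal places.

0.7500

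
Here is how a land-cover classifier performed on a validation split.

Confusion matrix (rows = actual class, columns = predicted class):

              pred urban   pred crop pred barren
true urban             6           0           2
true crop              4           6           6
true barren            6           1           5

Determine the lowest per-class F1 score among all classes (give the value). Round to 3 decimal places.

0.400

Per-class F1 score (2·TP/(2·TP+FP+FN)):
  urban: TP=6, FP=4+6=10, FN=0+2=2 → 12/24 = 0.5000
  crop: TP=6, FP=0+1=1, FN=4+6=10 → 12/23 = 0.5217
  barren: TP=5, FP=2+6=8, FN=6+1=7 → 10/25 = 0.4000
Lowest is class 'barren' with F1 score = 0.400.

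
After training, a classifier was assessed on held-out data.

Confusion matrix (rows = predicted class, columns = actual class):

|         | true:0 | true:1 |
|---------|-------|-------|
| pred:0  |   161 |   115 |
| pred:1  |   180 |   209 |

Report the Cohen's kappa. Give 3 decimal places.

Observed agreement pₒ = trace/N = 370/665 = 0.5564
Expected agreement pₑ = Σ (rowᵢ·colᵢ)/N² = (341·276 + 324·389)/665² = 0.4978
κ = (pₒ − pₑ)/(1 − pₑ) = (0.5564 − 0.4978)/(1 − 0.4978) = 0.117

0.117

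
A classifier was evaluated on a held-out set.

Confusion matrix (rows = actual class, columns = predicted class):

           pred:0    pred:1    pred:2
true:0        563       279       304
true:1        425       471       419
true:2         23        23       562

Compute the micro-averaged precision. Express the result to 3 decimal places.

Micro-averaging pools counts across classes: ΣTP=1596, ΣFP=1473, ΣFN=1473.
Micro-precision = TP/(TP+FP) on pooled counts = 0.520 (equals overall accuracy in single-label multiclass).

0.520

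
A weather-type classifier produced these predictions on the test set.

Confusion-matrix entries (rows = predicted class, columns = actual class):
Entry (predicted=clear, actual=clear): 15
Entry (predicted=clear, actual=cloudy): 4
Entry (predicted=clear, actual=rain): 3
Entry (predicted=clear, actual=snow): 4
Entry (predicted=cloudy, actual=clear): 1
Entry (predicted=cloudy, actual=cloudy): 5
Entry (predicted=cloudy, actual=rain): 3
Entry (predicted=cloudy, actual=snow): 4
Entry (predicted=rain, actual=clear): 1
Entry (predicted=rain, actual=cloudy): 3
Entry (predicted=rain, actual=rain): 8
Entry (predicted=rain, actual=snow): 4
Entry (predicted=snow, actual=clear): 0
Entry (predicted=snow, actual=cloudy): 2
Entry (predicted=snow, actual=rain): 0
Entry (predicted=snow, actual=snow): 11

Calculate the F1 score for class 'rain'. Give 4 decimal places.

0.5333

One-vs-rest for 'rain': TP = diagonal; FP = other classes predicted 'rain'; FN = 'rain' predicted as other.
F1 score = 2·TP/(2·TP+FP+FN).
rain: TP=8, FP=1+3+4=8, FN=3+3+0=6 → 16/30 = 0.53333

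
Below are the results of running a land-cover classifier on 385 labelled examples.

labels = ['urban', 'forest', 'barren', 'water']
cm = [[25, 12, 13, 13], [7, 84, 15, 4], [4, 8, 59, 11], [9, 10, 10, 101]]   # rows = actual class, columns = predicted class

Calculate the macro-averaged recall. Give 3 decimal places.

0.664

Per-class recall (TP/(TP+FN)):
  urban: TP=25, FN=12+13+13=38 → 25/63 = 0.3968
  forest: TP=84, FN=7+15+4=26 → 84/110 = 0.7636
  barren: TP=59, FN=4+8+11=23 → 59/82 = 0.7195
  water: TP=101, FN=9+10+10=29 → 101/130 = 0.7769
Macro-recall = mean = (0.3968 + 0.7636 + 0.7195 + 0.7769) / 4 = 0.664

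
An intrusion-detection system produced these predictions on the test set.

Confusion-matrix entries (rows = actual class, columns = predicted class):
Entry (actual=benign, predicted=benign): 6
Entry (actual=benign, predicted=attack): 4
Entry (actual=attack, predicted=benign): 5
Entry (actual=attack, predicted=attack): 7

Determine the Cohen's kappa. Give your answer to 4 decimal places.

0.1818

Observed agreement pₒ = trace/N = 13/22 = 0.59091
Expected agreement pₑ = Σ (rowᵢ·colᵢ)/N² = (10·11 + 12·11)/22² = 0.50000
κ = (pₒ − pₑ)/(1 − pₑ) = (0.59091 − 0.50000)/(1 − 0.50000) = 0.1818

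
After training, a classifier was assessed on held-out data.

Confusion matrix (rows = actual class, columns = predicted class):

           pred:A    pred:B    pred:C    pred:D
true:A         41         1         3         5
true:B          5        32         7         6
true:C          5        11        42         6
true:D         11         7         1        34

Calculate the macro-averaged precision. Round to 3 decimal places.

0.687

Per-class precision (TP/(TP+FP)):
  A: TP=41, FP=5+5+11=21 → 41/62 = 0.6613
  B: TP=32, FP=1+11+7=19 → 32/51 = 0.6275
  C: TP=42, FP=3+7+1=11 → 42/53 = 0.7925
  D: TP=34, FP=5+6+6=17 → 34/51 = 0.6667
Macro-precision = mean = (0.6613 + 0.6275 + 0.7925 + 0.6667) / 4 = 0.687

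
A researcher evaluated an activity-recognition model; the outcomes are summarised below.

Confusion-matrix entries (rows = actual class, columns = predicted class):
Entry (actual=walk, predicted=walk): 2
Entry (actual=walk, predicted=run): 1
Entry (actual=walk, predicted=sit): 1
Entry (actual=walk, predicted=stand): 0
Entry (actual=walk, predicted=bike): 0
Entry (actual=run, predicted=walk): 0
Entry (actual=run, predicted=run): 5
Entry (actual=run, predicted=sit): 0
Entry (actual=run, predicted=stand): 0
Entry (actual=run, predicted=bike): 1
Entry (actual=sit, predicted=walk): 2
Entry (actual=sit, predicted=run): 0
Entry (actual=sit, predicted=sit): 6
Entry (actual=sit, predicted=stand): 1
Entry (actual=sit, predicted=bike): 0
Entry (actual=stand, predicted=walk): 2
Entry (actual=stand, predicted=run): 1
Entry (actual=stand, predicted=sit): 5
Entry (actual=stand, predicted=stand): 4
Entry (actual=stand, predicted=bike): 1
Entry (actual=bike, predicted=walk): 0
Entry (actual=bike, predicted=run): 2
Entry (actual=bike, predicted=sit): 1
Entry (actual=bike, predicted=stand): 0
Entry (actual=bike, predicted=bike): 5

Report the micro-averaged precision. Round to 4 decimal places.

Micro-averaging pools counts across classes: ΣTP=22, ΣFP=18, ΣFN=18.
Micro-precision = TP/(TP+FP) on pooled counts = 0.5500 (equals overall accuracy in single-label multiclass).

0.5500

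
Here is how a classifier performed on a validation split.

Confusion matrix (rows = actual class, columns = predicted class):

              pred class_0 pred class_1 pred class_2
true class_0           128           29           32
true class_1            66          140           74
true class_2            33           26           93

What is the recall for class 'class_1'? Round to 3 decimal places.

0.500

One-vs-rest for 'class_1': TP = diagonal; FP = other classes predicted 'class_1'; FN = 'class_1' predicted as other.
recall = TP/(TP+FN).
class_1: TP=140, FN=66+74=140 → 140/280 = 0.5000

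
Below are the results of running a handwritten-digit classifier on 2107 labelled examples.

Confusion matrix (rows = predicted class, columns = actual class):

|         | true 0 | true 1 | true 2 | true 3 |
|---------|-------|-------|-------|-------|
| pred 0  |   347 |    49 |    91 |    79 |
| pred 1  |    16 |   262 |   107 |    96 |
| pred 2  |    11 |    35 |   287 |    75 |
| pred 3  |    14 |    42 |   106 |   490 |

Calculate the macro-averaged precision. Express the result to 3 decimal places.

Per-class precision (TP/(TP+FP)):
  0: TP=347, FP=49+91+79=219 → 347/566 = 0.6131
  1: TP=262, FP=16+107+96=219 → 262/481 = 0.5447
  2: TP=287, FP=11+35+75=121 → 287/408 = 0.7034
  3: TP=490, FP=14+42+106=162 → 490/652 = 0.7515
Macro-precision = mean = (0.6131 + 0.5447 + 0.7034 + 0.7515) / 4 = 0.653

0.653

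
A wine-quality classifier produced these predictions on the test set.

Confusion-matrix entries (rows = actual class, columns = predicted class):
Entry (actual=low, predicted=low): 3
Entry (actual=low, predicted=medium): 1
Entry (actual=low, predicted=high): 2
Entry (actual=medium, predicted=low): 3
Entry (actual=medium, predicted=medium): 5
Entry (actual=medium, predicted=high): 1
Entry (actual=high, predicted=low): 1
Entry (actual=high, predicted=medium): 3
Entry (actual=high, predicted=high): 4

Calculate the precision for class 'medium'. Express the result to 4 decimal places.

0.5556

precision = TP/(TP+FP).
medium: TP=5, FP=1+3=4 → 5/9 = 0.55556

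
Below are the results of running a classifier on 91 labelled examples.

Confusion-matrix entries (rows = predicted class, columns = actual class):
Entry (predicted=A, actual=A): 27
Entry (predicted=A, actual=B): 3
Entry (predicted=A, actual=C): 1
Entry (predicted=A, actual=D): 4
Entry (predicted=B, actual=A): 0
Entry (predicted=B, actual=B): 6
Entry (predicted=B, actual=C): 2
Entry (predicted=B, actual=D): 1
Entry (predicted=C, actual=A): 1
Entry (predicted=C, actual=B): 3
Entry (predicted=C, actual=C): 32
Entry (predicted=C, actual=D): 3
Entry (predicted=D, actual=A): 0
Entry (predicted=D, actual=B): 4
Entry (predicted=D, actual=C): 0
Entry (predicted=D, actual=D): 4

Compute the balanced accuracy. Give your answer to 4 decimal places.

0.6467

Balanced accuracy = mean of per-class recall.
  A: recall = 27/28 = 0.96429
  B: recall = 6/16 = 0.37500
  C: recall = 32/35 = 0.91429
  D: recall = 4/12 = 0.33333
Mean = (0.96429 + 0.37500 + 0.91429 + 0.33333) / 4 = 0.6467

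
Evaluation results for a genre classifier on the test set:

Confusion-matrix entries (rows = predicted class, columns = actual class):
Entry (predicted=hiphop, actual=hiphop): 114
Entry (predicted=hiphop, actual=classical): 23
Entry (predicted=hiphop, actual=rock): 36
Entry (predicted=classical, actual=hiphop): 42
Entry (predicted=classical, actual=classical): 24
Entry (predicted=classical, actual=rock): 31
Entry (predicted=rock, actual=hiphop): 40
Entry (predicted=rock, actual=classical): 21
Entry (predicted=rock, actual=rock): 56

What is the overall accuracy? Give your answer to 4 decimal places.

0.5013

Accuracy = trace / total = (114+24+56=194) / 387 = 194/387 = 0.5013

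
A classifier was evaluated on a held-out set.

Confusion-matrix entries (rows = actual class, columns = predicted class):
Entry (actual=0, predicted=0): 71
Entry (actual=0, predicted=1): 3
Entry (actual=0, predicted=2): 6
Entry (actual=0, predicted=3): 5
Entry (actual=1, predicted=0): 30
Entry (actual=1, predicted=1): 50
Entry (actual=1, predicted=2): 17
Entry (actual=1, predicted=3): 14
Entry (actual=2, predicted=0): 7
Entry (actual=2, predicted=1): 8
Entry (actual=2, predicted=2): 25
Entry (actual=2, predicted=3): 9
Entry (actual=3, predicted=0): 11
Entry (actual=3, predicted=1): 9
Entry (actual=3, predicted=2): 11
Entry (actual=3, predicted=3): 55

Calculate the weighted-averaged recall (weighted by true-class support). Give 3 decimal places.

0.607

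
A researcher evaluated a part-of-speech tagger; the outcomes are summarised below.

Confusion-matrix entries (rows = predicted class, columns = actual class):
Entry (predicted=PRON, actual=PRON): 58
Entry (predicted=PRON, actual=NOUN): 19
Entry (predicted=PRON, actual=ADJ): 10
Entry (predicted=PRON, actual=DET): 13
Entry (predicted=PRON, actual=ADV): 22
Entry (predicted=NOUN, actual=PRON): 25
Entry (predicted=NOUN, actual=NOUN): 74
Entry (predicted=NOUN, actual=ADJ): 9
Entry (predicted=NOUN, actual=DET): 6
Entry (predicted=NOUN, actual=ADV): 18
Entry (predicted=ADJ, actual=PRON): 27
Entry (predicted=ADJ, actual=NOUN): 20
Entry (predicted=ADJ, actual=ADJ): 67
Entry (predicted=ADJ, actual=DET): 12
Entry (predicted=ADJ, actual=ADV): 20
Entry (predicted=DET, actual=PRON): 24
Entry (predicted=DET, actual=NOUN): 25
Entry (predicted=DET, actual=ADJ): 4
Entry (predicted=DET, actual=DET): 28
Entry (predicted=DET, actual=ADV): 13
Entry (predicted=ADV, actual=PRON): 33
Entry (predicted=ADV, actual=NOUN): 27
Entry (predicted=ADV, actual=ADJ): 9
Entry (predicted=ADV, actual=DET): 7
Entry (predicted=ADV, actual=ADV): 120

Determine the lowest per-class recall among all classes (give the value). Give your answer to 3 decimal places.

0.347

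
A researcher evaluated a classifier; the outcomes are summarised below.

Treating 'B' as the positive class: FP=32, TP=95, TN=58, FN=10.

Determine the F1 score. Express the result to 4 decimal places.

0.8190

Precision = TP/(TP+FP) = 95/127 = 0.7480
Recall = TP/(TP+FN) = 95/105 = 0.9048
F1 = 2·TP/(2·TP+FP+FN) = 190/232 = 0.8190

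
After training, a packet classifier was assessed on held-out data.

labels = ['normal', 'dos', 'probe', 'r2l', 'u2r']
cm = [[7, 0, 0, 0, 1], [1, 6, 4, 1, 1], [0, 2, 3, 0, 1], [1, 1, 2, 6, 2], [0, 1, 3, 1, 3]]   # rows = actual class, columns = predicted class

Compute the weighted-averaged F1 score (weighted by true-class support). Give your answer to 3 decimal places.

Per-class F1 score (2·TP/(2·TP+FP+FN)):
  normal: TP=7, FP=1+0+1+0=2, FN=0+0+0+1=1 → 14/17 = 0.8235
  dos: TP=6, FP=0+2+1+1=4, FN=1+4+1+1=7 → 12/23 = 0.5217
  probe: TP=3, FP=0+4+2+3=9, FN=0+2+0+1=3 → 6/18 = 0.3333
  r2l: TP=6, FP=0+1+0+1=2, FN=1+1+2+2=6 → 12/20 = 0.6000
  u2r: TP=3, FP=1+1+1+2=5, FN=0+1+3+1=5 → 6/16 = 0.3750
Weighted-F1 score = Σ (supportᵢ/N)·F1 scoreᵢ with N=47: (8/47)·0.8235 + (13/47)·0.5217 + (6/47)·0.3333 + (12/47)·0.6000 + (8/47)·0.3750 = 0.544

0.544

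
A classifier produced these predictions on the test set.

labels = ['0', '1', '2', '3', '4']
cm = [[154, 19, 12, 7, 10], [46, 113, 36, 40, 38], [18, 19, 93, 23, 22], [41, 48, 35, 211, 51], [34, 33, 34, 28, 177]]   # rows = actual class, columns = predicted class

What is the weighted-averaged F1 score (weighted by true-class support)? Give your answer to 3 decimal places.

0.556

Per-class F1 score (2·TP/(2·TP+FP+FN)):
  0: TP=154, FP=46+18+41+34=139, FN=19+12+7+10=48 → 308/495 = 0.6222
  1: TP=113, FP=19+19+48+33=119, FN=46+36+40+38=160 → 226/505 = 0.4475
  2: TP=93, FP=12+36+35+34=117, FN=18+19+23+22=82 → 186/385 = 0.4831
  3: TP=211, FP=7+40+23+28=98, FN=41+48+35+51=175 → 422/695 = 0.6072
  4: TP=177, FP=10+38+22+51=121, FN=34+33+34+28=129 → 354/604 = 0.5861
Weighted-F1 score = Σ (supportᵢ/N)·F1 scoreᵢ with N=1342: (202/1342)·0.6222 + (273/1342)·0.4475 + (175/1342)·0.4831 + (386/1342)·0.6072 + (306/1342)·0.5861 = 0.556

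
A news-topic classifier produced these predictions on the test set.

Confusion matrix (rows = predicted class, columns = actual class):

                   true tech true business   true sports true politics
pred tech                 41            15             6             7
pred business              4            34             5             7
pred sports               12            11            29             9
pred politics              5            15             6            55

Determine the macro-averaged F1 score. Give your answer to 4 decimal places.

Per-class F1 score (2·TP/(2·TP+FP+FN)):
  tech: TP=41, FP=15+6+7=28, FN=4+12+5=21 → 82/131 = 0.62595
  business: TP=34, FP=4+5+7=16, FN=15+11+15=41 → 68/125 = 0.54400
  sports: TP=29, FP=12+11+9=32, FN=6+5+6=17 → 58/107 = 0.54206
  politics: TP=55, FP=5+15+6=26, FN=7+7+9=23 → 110/159 = 0.69182
Macro-F1 score = mean = (0.62595 + 0.54400 + 0.54206 + 0.69182) / 4 = 0.6010

0.6010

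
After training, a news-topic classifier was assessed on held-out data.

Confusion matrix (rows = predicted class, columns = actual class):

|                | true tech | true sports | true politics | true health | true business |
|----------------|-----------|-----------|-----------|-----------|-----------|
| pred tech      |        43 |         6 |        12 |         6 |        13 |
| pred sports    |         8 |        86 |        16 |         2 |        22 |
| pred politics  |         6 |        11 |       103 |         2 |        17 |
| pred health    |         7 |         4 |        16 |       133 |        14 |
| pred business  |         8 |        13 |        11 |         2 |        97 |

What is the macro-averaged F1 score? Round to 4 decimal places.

Per-class F1 score (2·TP/(2·TP+FP+FN)):
  tech: TP=43, FP=6+12+6+13=37, FN=8+6+7+8=29 → 86/152 = 0.56579
  sports: TP=86, FP=8+16+2+22=48, FN=6+11+4+13=34 → 172/254 = 0.67717
  politics: TP=103, FP=6+11+2+17=36, FN=12+16+16+11=55 → 206/297 = 0.69360
  health: TP=133, FP=7+4+16+14=41, FN=6+2+2+2=12 → 266/319 = 0.83386
  business: TP=97, FP=8+13+11+2=34, FN=13+22+17+14=66 → 194/294 = 0.65986
Macro-F1 score = mean = (0.56579 + 0.67717 + 0.69360 + 0.83386 + 0.65986) / 5 = 0.6861

0.6861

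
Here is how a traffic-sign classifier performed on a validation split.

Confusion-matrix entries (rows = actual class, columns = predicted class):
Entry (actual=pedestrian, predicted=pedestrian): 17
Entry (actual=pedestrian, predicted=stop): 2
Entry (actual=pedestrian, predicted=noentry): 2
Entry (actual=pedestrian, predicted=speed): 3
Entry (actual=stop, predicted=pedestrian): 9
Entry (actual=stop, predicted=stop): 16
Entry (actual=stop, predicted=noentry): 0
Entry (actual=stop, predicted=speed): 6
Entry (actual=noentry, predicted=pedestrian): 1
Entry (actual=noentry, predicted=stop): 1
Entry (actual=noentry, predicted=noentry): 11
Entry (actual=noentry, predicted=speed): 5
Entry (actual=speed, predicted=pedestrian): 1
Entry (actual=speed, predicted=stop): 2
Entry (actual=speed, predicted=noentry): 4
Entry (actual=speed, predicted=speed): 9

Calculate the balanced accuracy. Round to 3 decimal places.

0.600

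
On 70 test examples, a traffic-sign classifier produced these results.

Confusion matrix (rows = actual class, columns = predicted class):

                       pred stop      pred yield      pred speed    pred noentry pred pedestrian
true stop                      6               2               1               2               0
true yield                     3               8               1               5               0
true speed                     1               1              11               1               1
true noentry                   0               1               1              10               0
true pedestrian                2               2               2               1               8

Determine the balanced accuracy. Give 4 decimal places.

0.6232

Balanced accuracy = mean of per-class recall.
  stop: recall = 6/11 = 0.54545
  yield: recall = 8/17 = 0.47059
  speed: recall = 11/15 = 0.73333
  noentry: recall = 10/12 = 0.83333
  pedestrian: recall = 8/15 = 0.53333
Mean = (0.54545 + 0.47059 + 0.73333 + 0.83333 + 0.53333) / 5 = 0.6232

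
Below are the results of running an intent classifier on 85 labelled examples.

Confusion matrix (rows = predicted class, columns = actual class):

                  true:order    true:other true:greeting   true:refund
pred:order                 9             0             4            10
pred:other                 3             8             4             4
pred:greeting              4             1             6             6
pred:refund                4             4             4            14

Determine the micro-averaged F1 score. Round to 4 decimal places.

0.4353

Micro-averaging pools counts across classes: ΣTP=37, ΣFP=48, ΣFN=48.
Micro-F1 score = 2·TP/(2·TP+FP+FN) on pooled counts = 0.4353 (equals overall accuracy in single-label multiclass).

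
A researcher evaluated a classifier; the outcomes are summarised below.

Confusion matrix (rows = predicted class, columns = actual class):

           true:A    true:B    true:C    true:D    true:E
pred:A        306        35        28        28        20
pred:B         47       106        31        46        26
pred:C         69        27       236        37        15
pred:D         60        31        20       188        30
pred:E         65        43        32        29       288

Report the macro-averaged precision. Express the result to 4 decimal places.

0.5928

Per-class precision (TP/(TP+FP)):
  A: TP=306, FP=35+28+28+20=111 → 306/417 = 0.73381
  B: TP=106, FP=47+31+46+26=150 → 106/256 = 0.41406
  C: TP=236, FP=69+27+37+15=148 → 236/384 = 0.61458
  D: TP=188, FP=60+31+20+30=141 → 188/329 = 0.57143
  E: TP=288, FP=65+43+32+29=169 → 288/457 = 0.63020
Macro-precision = mean = (0.73381 + 0.41406 + 0.61458 + 0.57143 + 0.63020) / 5 = 0.5928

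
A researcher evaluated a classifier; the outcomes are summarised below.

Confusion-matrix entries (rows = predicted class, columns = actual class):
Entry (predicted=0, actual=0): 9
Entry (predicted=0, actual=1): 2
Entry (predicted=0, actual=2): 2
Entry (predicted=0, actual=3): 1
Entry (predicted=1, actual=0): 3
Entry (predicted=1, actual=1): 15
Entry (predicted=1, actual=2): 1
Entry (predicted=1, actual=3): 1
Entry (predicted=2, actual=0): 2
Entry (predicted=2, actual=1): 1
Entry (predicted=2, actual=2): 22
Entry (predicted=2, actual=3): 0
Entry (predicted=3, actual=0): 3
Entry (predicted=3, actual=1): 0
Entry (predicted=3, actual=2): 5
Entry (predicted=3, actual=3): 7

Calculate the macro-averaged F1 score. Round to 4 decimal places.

0.6884

Per-class F1 score (2·TP/(2·TP+FP+FN)):
  0: TP=9, FP=2+2+1=5, FN=3+2+3=8 → 18/31 = 0.58065
  1: TP=15, FP=3+1+1=5, FN=2+1+0=3 → 30/38 = 0.78947
  2: TP=22, FP=2+1+0=3, FN=2+1+5=8 → 44/55 = 0.80000
  3: TP=7, FP=3+0+5=8, FN=1+1+0=2 → 14/24 = 0.58333
Macro-F1 score = mean = (0.58065 + 0.78947 + 0.80000 + 0.58333) / 4 = 0.6884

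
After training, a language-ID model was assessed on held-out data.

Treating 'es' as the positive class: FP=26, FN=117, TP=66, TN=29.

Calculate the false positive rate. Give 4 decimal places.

FPR = FP/(FP+TN) = 26/(26+29) = 0.4727

0.4727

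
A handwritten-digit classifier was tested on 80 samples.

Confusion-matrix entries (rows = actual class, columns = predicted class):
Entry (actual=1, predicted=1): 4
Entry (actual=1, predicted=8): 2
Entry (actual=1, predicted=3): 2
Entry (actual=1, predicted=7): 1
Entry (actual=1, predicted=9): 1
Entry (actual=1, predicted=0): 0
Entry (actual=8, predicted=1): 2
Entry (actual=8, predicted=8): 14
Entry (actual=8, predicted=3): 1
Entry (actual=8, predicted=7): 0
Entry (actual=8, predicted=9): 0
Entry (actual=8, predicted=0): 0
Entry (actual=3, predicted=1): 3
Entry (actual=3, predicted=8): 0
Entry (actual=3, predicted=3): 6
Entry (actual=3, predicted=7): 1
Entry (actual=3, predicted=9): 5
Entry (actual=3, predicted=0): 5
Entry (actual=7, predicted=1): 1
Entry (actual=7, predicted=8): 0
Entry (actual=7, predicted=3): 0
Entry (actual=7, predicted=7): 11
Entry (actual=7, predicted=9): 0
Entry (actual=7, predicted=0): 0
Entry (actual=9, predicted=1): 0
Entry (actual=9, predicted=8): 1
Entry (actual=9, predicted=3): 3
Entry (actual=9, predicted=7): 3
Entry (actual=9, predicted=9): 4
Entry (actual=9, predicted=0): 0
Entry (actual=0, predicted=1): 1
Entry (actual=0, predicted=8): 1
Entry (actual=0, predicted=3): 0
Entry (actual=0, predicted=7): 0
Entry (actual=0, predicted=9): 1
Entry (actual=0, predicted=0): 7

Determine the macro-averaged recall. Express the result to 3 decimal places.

Per-class recall (TP/(TP+FN)):
  1: TP=4, FN=2+2+1+1+0=6 → 4/10 = 0.4000
  8: TP=14, FN=2+1+0+0+0=3 → 14/17 = 0.8235
  3: TP=6, FN=3+0+1+5+5=14 → 6/20 = 0.3000
  7: TP=11, FN=1+0+0+0+0=1 → 11/12 = 0.9167
  9: TP=4, FN=0+1+3+3+0=7 → 4/11 = 0.3636
  0: TP=7, FN=1+1+0+0+1=3 → 7/10 = 0.7000
Macro-recall = mean = (0.4000 + 0.8235 + 0.3000 + 0.9167 + 0.3636 + 0.7000) / 6 = 0.584

0.584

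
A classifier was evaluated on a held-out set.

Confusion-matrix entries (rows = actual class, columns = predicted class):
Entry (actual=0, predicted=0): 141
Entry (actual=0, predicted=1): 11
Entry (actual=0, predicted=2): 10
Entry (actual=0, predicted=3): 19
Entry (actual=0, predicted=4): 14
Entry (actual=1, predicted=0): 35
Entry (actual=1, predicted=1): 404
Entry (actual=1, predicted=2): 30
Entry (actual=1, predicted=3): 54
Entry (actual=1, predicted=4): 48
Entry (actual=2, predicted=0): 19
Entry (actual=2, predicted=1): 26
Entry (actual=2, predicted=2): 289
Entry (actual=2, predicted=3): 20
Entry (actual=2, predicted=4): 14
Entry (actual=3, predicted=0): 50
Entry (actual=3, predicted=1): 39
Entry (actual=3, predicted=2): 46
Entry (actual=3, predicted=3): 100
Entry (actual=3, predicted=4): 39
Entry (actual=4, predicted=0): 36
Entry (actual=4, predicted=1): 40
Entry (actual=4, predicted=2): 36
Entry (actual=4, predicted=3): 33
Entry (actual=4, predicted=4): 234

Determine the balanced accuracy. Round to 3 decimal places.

Balanced accuracy = mean of per-class recall.
  0: recall = 141/195 = 0.7231
  1: recall = 404/571 = 0.7075
  2: recall = 289/368 = 0.7853
  3: recall = 100/274 = 0.3650
  4: recall = 234/379 = 0.6174
Mean = (0.7231 + 0.7075 + 0.7853 + 0.3650 + 0.6174) / 5 = 0.640

0.640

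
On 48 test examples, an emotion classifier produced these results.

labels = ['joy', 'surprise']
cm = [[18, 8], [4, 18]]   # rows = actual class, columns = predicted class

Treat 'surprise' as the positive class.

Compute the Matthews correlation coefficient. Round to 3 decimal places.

0.510

MCC = (TP·TN − FP·FN) / √((TP+FP)(TP+FN)(TN+FP)(TN+FN))
Numerator = 18·18 − 8·4 = 292
Denominator = √(26·22·26·22) = √327184 = 572.0000
MCC = 292 / 572.0000 = 0.510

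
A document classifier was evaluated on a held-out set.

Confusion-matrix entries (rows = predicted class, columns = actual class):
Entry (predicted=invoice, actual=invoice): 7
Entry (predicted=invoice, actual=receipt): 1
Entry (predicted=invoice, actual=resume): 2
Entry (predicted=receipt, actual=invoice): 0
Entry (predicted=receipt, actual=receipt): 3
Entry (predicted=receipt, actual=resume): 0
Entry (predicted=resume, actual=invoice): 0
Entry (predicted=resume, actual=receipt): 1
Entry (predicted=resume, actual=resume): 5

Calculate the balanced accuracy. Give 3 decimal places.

0.771

Balanced accuracy = mean of per-class recall.
  invoice: recall = 7/7 = 1.0000
  receipt: recall = 3/5 = 0.6000
  resume: recall = 5/7 = 0.7143
Mean = (1.0000 + 0.6000 + 0.7143) / 3 = 0.771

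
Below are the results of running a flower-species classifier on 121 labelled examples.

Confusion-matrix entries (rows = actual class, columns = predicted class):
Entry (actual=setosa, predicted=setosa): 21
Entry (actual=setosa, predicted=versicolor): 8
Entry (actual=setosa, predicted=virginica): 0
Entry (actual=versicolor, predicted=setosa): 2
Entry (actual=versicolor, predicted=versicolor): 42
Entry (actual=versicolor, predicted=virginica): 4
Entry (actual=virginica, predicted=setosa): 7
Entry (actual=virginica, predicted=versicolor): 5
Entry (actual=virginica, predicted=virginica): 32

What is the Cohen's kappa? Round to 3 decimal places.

0.670

Observed agreement pₒ = trace/N = 95/121 = 0.7851
Expected agreement pₑ = Σ (rowᵢ·colᵢ)/N² = (29·30 + 48·55 + 44·36)/121² = 0.3479
κ = (pₒ − pₑ)/(1 − pₑ) = (0.7851 − 0.3479)/(1 − 0.3479) = 0.670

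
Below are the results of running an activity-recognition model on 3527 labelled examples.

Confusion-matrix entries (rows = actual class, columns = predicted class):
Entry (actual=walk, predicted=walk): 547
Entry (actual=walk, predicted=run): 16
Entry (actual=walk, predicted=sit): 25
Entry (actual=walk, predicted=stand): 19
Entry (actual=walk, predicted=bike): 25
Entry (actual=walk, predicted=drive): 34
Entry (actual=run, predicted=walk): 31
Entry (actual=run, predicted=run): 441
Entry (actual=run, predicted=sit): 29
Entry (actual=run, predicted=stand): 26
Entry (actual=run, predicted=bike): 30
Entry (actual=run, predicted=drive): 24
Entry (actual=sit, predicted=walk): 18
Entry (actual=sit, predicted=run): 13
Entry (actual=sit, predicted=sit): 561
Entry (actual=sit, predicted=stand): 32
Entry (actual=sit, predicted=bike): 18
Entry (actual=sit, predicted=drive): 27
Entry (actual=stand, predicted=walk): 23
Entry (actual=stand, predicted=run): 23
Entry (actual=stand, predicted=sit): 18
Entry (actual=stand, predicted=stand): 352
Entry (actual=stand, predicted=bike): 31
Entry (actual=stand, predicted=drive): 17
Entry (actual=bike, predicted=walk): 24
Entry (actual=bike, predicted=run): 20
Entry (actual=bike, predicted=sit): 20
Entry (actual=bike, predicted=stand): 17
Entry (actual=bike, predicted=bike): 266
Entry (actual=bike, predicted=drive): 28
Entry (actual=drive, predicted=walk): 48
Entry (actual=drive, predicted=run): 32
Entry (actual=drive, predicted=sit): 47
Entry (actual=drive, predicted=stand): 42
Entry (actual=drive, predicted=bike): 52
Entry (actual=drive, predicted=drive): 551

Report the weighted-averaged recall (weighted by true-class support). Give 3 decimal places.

Per-class recall (TP/(TP+FN)):
  walk: TP=547, FN=16+25+19+25+34=119 → 547/666 = 0.8213
  run: TP=441, FN=31+29+26+30+24=140 → 441/581 = 0.7590
  sit: TP=561, FN=18+13+32+18+27=108 → 561/669 = 0.8386
  stand: TP=352, FN=23+23+18+31+17=112 → 352/464 = 0.7586
  bike: TP=266, FN=24+20+20+17+28=109 → 266/375 = 0.7093
  drive: TP=551, FN=48+32+47+42+52=221 → 551/772 = 0.7137
Weighted-recall = Σ (supportᵢ/N)·recallᵢ with N=3527: (666/3527)·0.8213 + (581/3527)·0.7590 + (669/3527)·0.8386 + (464/3527)·0.7586 + (375/3527)·0.7093 + (772/3527)·0.7137 = 0.771

0.771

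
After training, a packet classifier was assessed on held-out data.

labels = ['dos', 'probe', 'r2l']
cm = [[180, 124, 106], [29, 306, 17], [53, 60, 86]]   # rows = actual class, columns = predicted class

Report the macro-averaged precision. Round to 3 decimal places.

0.574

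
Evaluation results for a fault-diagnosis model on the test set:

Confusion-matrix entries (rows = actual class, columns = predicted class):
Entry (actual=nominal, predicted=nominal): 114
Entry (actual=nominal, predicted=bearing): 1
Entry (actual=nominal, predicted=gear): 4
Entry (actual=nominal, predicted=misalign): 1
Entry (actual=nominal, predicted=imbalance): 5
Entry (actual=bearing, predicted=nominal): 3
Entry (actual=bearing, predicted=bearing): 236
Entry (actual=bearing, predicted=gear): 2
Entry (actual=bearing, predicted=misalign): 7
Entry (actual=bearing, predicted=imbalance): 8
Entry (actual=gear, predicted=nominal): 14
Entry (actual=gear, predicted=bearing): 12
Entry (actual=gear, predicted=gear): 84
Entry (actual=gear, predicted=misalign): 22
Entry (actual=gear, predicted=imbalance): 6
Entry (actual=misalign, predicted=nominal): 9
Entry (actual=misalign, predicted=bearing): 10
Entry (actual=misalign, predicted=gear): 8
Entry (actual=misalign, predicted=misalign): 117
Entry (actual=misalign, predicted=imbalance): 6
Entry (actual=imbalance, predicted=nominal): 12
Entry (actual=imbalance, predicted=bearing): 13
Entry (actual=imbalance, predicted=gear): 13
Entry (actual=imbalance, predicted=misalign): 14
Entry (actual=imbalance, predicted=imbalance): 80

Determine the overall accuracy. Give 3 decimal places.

0.788

Accuracy = trace / total = (114+236+84+117+80=631) / 801 = 631/801 = 0.788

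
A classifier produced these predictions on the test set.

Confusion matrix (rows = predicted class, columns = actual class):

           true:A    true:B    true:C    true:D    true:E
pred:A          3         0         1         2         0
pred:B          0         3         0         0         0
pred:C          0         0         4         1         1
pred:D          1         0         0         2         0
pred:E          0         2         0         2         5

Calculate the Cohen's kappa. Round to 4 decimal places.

Observed agreement pₒ = trace/N = 17/27 = 0.62963
Expected agreement pₑ = Σ (rowᵢ·colᵢ)/N² = (4·6 + 5·3 + 5·6 + 7·3 + 6·9)/27² = 0.19753
κ = (pₒ − pₑ)/(1 − pₑ) = (0.62963 − 0.19753)/(1 − 0.19753) = 0.5385

0.5385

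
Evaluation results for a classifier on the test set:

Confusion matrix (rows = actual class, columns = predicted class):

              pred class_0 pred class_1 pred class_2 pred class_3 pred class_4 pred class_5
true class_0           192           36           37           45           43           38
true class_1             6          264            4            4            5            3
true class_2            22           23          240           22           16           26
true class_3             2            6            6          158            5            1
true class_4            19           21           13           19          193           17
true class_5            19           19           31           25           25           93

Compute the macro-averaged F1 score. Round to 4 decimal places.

Per-class F1 score (2·TP/(2·TP+FP+FN)):
  class_0: TP=192, FP=6+22+2+19+19=68, FN=36+37+45+43+38=199 → 384/651 = 0.58986
  class_1: TP=264, FP=36+23+6+21+19=105, FN=6+4+4+5+3=22 → 528/655 = 0.80611
  class_2: TP=240, FP=37+4+6+13+31=91, FN=22+23+22+16+26=109 → 480/680 = 0.70588
  class_3: TP=158, FP=45+4+22+19+25=115, FN=2+6+6+5+1=20 → 316/451 = 0.70067
  class_4: TP=193, FP=43+5+16+5+25=94, FN=19+21+13+19+17=89 → 386/569 = 0.67838
  class_5: TP=93, FP=38+3+26+1+17=85, FN=19+19+31+25+25=119 → 186/390 = 0.47692
Macro-F1 score = mean = (0.58986 + 0.80611 + 0.70588 + 0.70067 + 0.67838 + 0.47692) / 6 = 0.6596

0.6596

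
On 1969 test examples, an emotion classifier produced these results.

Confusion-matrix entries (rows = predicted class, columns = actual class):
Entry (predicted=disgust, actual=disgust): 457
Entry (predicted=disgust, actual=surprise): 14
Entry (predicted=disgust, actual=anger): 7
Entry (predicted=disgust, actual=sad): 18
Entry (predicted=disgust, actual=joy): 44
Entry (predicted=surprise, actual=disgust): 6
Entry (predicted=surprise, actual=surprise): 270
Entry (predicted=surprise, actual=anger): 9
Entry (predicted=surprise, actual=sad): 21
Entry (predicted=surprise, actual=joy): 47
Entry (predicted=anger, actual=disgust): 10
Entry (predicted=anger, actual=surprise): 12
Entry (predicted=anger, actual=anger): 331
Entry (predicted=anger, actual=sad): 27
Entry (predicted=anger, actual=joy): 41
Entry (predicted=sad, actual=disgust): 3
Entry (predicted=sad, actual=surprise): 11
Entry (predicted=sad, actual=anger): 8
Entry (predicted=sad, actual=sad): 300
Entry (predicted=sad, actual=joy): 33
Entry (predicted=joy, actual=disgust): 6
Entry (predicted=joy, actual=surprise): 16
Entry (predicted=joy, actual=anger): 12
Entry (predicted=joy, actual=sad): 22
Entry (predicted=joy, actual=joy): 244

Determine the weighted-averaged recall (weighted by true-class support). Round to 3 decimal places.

Per-class recall (TP/(TP+FN)):
  disgust: TP=457, FN=6+10+3+6=25 → 457/482 = 0.9481
  surprise: TP=270, FN=14+12+11+16=53 → 270/323 = 0.8359
  anger: TP=331, FN=7+9+8+12=36 → 331/367 = 0.9019
  sad: TP=300, FN=18+21+27+22=88 → 300/388 = 0.7732
  joy: TP=244, FN=44+47+41+33=165 → 244/409 = 0.5966
Weighted-recall = Σ (supportᵢ/N)·recallᵢ with N=1969: (482/1969)·0.9481 + (323/1969)·0.8359 + (367/1969)·0.9019 + (388/1969)·0.7732 + (409/1969)·0.5966 = 0.814

0.814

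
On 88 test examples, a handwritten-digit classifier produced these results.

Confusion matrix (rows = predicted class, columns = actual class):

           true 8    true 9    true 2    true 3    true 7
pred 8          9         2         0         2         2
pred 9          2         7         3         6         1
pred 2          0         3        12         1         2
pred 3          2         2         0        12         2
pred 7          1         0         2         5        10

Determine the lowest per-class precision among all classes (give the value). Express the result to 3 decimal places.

Per-class precision (TP/(TP+FP)):
  8: TP=9, FP=2+0+2+2=6 → 9/15 = 0.6000
  9: TP=7, FP=2+3+6+1=12 → 7/19 = 0.3684
  2: TP=12, FP=0+3+1+2=6 → 12/18 = 0.6667
  3: TP=12, FP=2+2+0+2=6 → 12/18 = 0.6667
  7: TP=10, FP=1+0+2+5=8 → 10/18 = 0.5556
Lowest is class '9' with precision = 0.368.

0.368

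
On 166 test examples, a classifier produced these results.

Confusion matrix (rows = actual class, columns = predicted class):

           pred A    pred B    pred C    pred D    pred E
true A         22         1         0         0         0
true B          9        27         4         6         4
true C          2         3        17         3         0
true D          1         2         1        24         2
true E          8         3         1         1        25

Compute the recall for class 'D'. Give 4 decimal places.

0.8000

One-vs-rest for 'D': TP = diagonal; FP = other classes predicted 'D'; FN = 'D' predicted as other.
recall = TP/(TP+FN).
D: TP=24, FN=1+2+1+2=6 → 24/30 = 0.80000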